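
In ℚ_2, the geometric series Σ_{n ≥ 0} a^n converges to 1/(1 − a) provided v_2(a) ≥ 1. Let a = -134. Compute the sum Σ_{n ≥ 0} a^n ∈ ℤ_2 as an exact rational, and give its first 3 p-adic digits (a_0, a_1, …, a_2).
Σ a^n = 1/(1 − a) = 1/135;  first 3 digits = (1, 1, 1)

v_2(a) = 1 ≥ 1, so the series converges in ℤ_2 to 1/(1 − a) = 1/(1 − (-134)) = 1/135. Expand this rational in ℤ_2: compute digits iteratively via d_i = x_i mod 2, x_{i+1} = (x_i − d_i)/2. The first 3 digits are (1, 1, 1).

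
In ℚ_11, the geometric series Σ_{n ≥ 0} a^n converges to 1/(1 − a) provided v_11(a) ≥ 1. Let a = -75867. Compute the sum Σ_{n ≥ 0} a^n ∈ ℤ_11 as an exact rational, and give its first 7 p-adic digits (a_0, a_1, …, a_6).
Σ a^n = 1/(1 − a) = 1/75868;  first 7 digits = (1, 0, 0, 9, 5, 10, 3)

v_11(a) = 3 ≥ 1, so the series converges in ℤ_11 to 1/(1 − a) = 1/(1 − (-75867)) = 1/75868. Expand this rational in ℤ_11: compute digits iteratively via d_i = x_i mod 11, x_{i+1} = (x_i − d_i)/11. The first 7 digits are (1, 0, 0, 9, 5, 10, 3).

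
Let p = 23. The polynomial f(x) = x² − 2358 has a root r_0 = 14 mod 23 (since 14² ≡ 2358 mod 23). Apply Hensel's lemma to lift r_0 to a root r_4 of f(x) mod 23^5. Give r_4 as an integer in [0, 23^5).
r_4 = 2111897 (mod 6436343)

Hensel's recurrence: r_{i+1} = r_i − f(r_i)·(f′(r_i))^{-1} mod 23^{i+2}, with f′(x) = 2x. Iterate:
  r_0 = 14 (mod 23)
  r_1 = 129 (mod 529)
  r_2 = 7006 (mod 12167)
  r_3 = 153010 (mod 279841)
  r_4 = 2111897 (mod 6436343)
Final: r_4 = 2111897, and one checks f(r_4) ≡ 0 mod 23^5.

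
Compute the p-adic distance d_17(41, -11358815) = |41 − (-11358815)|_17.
d_17(41, -11358815) = 1/1419857

Step 1 — x − y = 41 − (-11358815) = 11358856. Step 2 — v_17(11358856) = 5 (factor: 11358856 = (17^5 · 8); the sign does not affect v_p). Step 3 — |x − y|_17 = 17^{-5} = 1/1419857.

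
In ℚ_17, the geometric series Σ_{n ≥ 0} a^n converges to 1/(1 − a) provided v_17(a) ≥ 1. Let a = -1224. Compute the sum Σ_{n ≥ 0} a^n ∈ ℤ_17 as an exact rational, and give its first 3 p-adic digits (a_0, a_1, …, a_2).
Σ a^n = 1/(1 − a) = 1/1225;  first 3 digits = (1, 13, 11)

v_17(a) = 1 ≥ 1, so the series converges in ℤ_17 to 1/(1 − a) = 1/(1 − (-1224)) = 1/1225. Expand this rational in ℤ_17: compute digits iteratively via d_i = x_i mod 17, x_{i+1} = (x_i − d_i)/17. The first 3 digits are (1, 13, 11).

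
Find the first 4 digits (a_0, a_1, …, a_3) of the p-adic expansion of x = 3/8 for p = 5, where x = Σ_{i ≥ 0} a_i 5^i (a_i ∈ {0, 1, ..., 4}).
(a_0, …, a_3) = (1, 3, 0, 3)

v_5(3/8) = 0 (numerator and denominator both coprime to 5), so x ∈ ℤ_5^×. Compute digits iteratively via a_i = x_i mod 5, x_{i+1} = (x_i − a_i)/5, with x_0 = x:
  x_0 = 3/8;  a_0 = 1;  x_1 = (x_0 − 1)/5 = -1/8
  x_1 = -1/8;  a_1 = 3;  x_2 = (x_1 − 3)/5 = -5/8
  x_2 = -5/8;  a_2 = 0;  x_3 = (x_2 − 0)/5 = -1/8
  x_3 = -1/8;  a_3 = 3;  x_4 = (x_3 − 3)/5 = -5/8
Digits: (1, 3, 0, 3).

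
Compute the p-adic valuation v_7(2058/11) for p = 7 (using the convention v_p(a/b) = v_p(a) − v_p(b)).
v_7(2058/11) = 3

Factor powers of 7 from the numerator and denominator of the reduced fraction: 2058 = 7^3 · 6 and 11 = 7^0 · 11. Apply v_p(a/b) = v_p(a) − v_p(b): v_7(2058/11) = 3 − 0 = 3.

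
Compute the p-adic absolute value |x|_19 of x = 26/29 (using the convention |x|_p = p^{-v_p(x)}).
|26/29|_19 = 1

Step 1 — compute v_19(x) by factoring powers of 19 out of the numerator and denominator: v_19(26/29) = 0. Step 2 — apply |x|_p = p^{-v_p(x)} = 19^{0} = 1.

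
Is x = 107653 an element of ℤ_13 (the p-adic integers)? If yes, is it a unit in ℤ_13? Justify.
x ∈ ℤ_13 but not a unit; v_13(x) = 3 > 0

ℤ_13 = {x ∈ ℚ_13 : v_13(x) ≥ 0} and ℤ_13^× = {x ∈ ℤ_13 : v_13(x) = 0}. Here v_13(107653) = v_13(num) − v_13(den) = 3; compare against these criteria.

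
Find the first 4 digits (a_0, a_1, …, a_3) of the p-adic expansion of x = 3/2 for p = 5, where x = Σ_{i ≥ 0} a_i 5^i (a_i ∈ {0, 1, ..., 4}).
(a_0, …, a_3) = (4, 2, 2, 2)

v_5(3/2) = 0 (numerator and denominator both coprime to 5), so x ∈ ℤ_5^×. Compute digits iteratively via a_i = x_i mod 5, x_{i+1} = (x_i − a_i)/5, with x_0 = x:
  x_0 = 3/2;  a_0 = 4;  x_1 = (x_0 − 4)/5 = -1/2
  x_1 = -1/2;  a_1 = 2;  x_2 = (x_1 − 2)/5 = -1/2
  x_2 = -1/2;  a_2 = 2;  x_3 = (x_2 − 2)/5 = -1/2
  x_3 = -1/2;  a_3 = 2;  x_4 = (x_3 − 2)/5 = -1/2
Digits: (4, 2, 2, 2).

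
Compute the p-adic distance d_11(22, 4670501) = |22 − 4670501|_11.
d_11(22, 4670501) = 1/161051

Step 1 — x − y = 22 − 4670501 = -4670479. Step 2 — v_11(-4670479) = 5 (factor: -4670479 = −(11^5 · 29); the sign does not affect v_p). Step 3 — |x − y|_11 = 11^{-5} = 1/161051.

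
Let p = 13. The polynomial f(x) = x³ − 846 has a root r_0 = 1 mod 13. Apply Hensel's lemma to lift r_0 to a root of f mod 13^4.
r_3 = 9803 (mod 28561)

Hensel: r_{i+1} = r_i − f(r_i)/f′(r_i) mod 13^{i+2}, where f′(x) = 3x². Iterate:
  r_0 = 1 (mod 13)
  r_1 = 1 (mod 169)
  r_2 = 1015 (mod 2197)
  r_3 = 9803 (mod 28561)
Final: r = 9803 with f(r) ≡ 0 mod 13^4.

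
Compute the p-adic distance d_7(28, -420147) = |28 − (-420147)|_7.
d_7(28, -420147) = 1/16807

Step 1 — x − y = 28 − (-420147) = 420175. Step 2 — v_7(420175) = 5 (factor: 420175 = (7^5 · 25); the sign does not affect v_p). Step 3 — |x − y|_7 = 7^{-5} = 1/16807.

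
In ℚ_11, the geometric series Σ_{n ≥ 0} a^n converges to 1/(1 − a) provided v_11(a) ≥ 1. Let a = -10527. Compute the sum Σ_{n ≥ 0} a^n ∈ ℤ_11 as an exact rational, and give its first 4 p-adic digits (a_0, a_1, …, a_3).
Σ a^n = 1/(1 − a) = 1/10528;  first 4 digits = (1, 0, 1, 3)

v_11(a) = 2 ≥ 1, so the series converges in ℤ_11 to 1/(1 − a) = 1/(1 − (-10527)) = 1/10528. Expand this rational in ℤ_11: compute digits iteratively via d_i = x_i mod 11, x_{i+1} = (x_i − d_i)/11. The first 4 digits are (1, 0, 1, 3).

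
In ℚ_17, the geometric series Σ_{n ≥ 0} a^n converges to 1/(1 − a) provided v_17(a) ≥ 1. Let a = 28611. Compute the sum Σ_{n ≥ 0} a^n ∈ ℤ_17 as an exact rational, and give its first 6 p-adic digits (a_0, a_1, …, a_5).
Σ a^n = 1/(1 − a) = -1/28610;  first 6 digits = (1, 0, 14, 5, 9, 15)

v_17(a) = 2 ≥ 1, so the series converges in ℤ_17 to 1/(1 − a) = 1/(1 − 28611) = -1/28610. Expand this rational in ℤ_17: compute digits iteratively via d_i = x_i mod 17, x_{i+1} = (x_i − d_i)/17. The first 6 digits are (1, 0, 14, 5, 9, 15).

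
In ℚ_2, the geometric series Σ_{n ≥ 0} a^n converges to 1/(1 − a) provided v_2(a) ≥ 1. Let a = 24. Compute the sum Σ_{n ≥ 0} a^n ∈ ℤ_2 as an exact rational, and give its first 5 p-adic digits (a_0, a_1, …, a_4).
Σ a^n = 1/(1 − a) = -1/23;  first 5 digits = (1, 0, 0, 1, 1)

v_2(a) = 3 ≥ 1, so the series converges in ℤ_2 to 1/(1 − a) = 1/(1 − 24) = -1/23. Expand this rational in ℤ_2: compute digits iteratively via d_i = x_i mod 2, x_{i+1} = (x_i − d_i)/2. The first 5 digits are (1, 0, 0, 1, 1).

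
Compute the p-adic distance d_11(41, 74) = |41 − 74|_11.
d_11(41, 74) = 1/11

Step 1 — x − y = 41 − 74 = -33. Step 2 — v_11(-33) = 1 (factor: -33 = −(11^1 · 3); the sign does not affect v_p). Step 3 — |x − y|_11 = 11^{-1} = 1/11.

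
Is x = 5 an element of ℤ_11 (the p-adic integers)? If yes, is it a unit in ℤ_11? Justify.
x ∈ ℤ_11^× (unit); v_11(x) = 0

ℤ_11 = {x ∈ ℚ_11 : v_11(x) ≥ 0} and ℤ_11^× = {x ∈ ℤ_11 : v_11(x) = 0}. Here v_11(5) = v_11(num) − v_11(den) = 0; compare against these criteria.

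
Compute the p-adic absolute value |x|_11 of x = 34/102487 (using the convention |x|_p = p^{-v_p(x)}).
|34/102487|_11 = 14641

Step 1 — compute v_11(x) by factoring powers of 11 out of the numerator and denominator: v_11(34/102487) = -4. Step 2 — apply |x|_p = p^{-v_p(x)} = 11^{4} = 14641.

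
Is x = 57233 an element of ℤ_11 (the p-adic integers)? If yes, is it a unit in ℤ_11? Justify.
x ∈ ℤ_11 but not a unit; v_11(x) = 3 > 0

ℤ_11 = {x ∈ ℚ_11 : v_11(x) ≥ 0} and ℤ_11^× = {x ∈ ℤ_11 : v_11(x) = 0}. Here v_11(57233) = v_11(num) − v_11(den) = 3; compare against these criteria.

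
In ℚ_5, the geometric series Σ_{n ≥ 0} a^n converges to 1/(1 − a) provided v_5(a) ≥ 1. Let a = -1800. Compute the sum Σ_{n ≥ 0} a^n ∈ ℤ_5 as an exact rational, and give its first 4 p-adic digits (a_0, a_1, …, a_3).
Σ a^n = 1/(1 − a) = 1/1801;  first 4 digits = (1, 0, 3, 0)

v_5(a) = 2 ≥ 1, so the series converges in ℤ_5 to 1/(1 − a) = 1/(1 − (-1800)) = 1/1801. Expand this rational in ℤ_5: compute digits iteratively via d_i = x_i mod 5, x_{i+1} = (x_i − d_i)/5. The first 4 digits are (1, 0, 3, 0).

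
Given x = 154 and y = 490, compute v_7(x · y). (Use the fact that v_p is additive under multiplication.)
v_7(75460) = 3

v_p(x) = 1 (factor: 154 = 7^1 · 22); v_p(y) = 2 (factor: 490 = 7^2 · 10). Additivity: v_p(xy) = v_p(x) + v_p(y) = 1 + 2 = 3. (Direct check: xy = 75460 = 7^3 · (220).)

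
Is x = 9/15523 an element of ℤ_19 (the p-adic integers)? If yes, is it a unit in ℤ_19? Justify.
x ∉ ℤ_19 (v_19(x) = -2 < 0)

ℤ_19 = {x ∈ ℚ_19 : v_19(x) ≥ 0} and ℤ_19^× = {x ∈ ℤ_19 : v_19(x) = 0}. Here v_19(9/15523) = v_19(num) − v_19(den) = -2; compare against these criteria.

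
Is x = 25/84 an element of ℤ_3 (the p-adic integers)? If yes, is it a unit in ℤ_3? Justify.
x ∉ ℤ_3 (v_3(x) = -1 < 0)

ℤ_3 = {x ∈ ℚ_3 : v_3(x) ≥ 0} and ℤ_3^× = {x ∈ ℤ_3 : v_3(x) = 0}. Here v_3(25/84) = v_3(num) − v_3(den) = -1; compare against these criteria.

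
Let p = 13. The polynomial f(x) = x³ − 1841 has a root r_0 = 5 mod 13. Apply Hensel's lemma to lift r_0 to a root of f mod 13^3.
r_2 = 1292 (mod 2197)

Hensel: r_{i+1} = r_i − f(r_i)/f′(r_i) mod 13^{i+2}, where f′(x) = 3x². Iterate:
  r_0 = 5 (mod 13)
  r_1 = 109 (mod 169)
  r_2 = 1292 (mod 2197)
Final: r = 1292 with f(r) ≡ 0 mod 13^3.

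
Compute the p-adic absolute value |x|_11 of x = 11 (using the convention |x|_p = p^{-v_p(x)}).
|11|_11 = 1/11

Step 1 — compute v_11(x) by factoring powers of 11 out of the numerator and denominator: v_11(11) = 1. Step 2 — apply |x|_p = p^{-v_p(x)} = 11^{-1} = 1/11.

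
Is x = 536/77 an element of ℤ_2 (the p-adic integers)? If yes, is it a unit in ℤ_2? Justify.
x ∈ ℤ_2 but not a unit; v_2(x) = 3 > 0

ℤ_2 = {x ∈ ℚ_2 : v_2(x) ≥ 0} and ℤ_2^× = {x ∈ ℤ_2 : v_2(x) = 0}. Here v_2(536/77) = v_2(num) − v_2(den) = 3; compare against these criteria.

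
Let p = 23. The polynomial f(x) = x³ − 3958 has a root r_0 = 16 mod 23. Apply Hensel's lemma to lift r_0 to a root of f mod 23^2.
r_1 = 177 (mod 529)

Hensel: r_{i+1} = r_i − f(r_i)/f′(r_i) mod 23^{i+2}, where f′(x) = 3x². Iterate:
  r_0 = 16 (mod 23)
  r_1 = 177 (mod 529)
Final: r = 177 with f(r) ≡ 0 mod 23^2.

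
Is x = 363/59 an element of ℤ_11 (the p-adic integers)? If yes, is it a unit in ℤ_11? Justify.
x ∈ ℤ_11 but not a unit; v_11(x) = 2 > 0

ℤ_11 = {x ∈ ℚ_11 : v_11(x) ≥ 0} and ℤ_11^× = {x ∈ ℤ_11 : v_11(x) = 0}. Here v_11(363/59) = v_11(num) − v_11(den) = 2; compare against these criteria.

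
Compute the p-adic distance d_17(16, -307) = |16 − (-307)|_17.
d_17(16, -307) = 1/17

Step 1 — x − y = 16 − (-307) = 323. Step 2 — v_17(323) = 1 (factor: 323 = (17^1 · 19); the sign does not affect v_p). Step 3 — |x − y|_17 = 17^{-1} = 1/17.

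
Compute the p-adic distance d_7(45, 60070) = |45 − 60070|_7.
d_7(45, 60070) = 1/2401

Step 1 — x − y = 45 − 60070 = -60025. Step 2 — v_7(-60025) = 4 (factor: -60025 = −(7^4 · 25); the sign does not affect v_p). Step 3 — |x − y|_7 = 7^{-4} = 1/2401.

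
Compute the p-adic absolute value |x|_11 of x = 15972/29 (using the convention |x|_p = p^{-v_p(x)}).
|15972/29|_11 = 1/1331

Step 1 — compute v_11(x) by factoring powers of 11 out of the numerator and denominator: v_11(15972/29) = 3. Step 2 — apply |x|_p = p^{-v_p(x)} = 11^{-3} = 1/1331.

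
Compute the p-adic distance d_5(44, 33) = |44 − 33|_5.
d_5(44, 33) = 1

Step 1 — x − y = 44 − 33 = 11. Step 2 — v_5(11) = 0 (factor: 11 = (5^0 · 11); the sign does not affect v_p). Step 3 — |x − y|_5 = 5^{0} = 1.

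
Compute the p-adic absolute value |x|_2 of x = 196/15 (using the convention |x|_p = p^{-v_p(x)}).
|196/15|_2 = 1/4

Step 1 — compute v_2(x) by factoring powers of 2 out of the numerator and denominator: v_2(196/15) = 2. Step 2 — apply |x|_p = p^{-v_p(x)} = 2^{-2} = 1/4.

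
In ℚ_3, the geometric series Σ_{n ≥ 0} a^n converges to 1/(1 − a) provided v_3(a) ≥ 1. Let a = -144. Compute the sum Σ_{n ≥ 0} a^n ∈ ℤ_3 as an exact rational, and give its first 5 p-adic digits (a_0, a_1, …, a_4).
Σ a^n = 1/(1 − a) = 1/145;  first 5 digits = (1, 0, 2, 0, 2)

v_3(a) = 2 ≥ 1, so the series converges in ℤ_3 to 1/(1 − a) = 1/(1 − (-144)) = 1/145. Expand this rational in ℤ_3: compute digits iteratively via d_i = x_i mod 3, x_{i+1} = (x_i − d_i)/3. The first 5 digits are (1, 0, 2, 0, 2).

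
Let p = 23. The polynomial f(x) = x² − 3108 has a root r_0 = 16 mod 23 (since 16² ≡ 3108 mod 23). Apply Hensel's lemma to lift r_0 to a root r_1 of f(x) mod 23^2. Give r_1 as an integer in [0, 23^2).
r_1 = 39 (mod 529)

Hensel's recurrence: r_{i+1} = r_i − f(r_i)·(f′(r_i))^{-1} mod 23^{i+2}, with f′(x) = 2x. Iterate:
  r_0 = 16 (mod 23)
  r_1 = 39 (mod 529)
Final: r_1 = 39, and one checks f(r_1) ≡ 0 mod 23^2.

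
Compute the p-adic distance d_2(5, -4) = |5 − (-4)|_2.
d_2(5, -4) = 1

Step 1 — x − y = 5 − (-4) = 9. Step 2 — v_2(9) = 0 (factor: 9 = (2^0 · 9); the sign does not affect v_p). Step 3 — |x − y|_2 = 2^{0} = 1.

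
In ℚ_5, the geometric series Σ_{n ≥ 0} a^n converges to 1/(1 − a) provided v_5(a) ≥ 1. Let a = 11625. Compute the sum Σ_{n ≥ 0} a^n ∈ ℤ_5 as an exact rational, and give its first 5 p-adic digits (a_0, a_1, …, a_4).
Σ a^n = 1/(1 − a) = -1/11624;  first 5 digits = (1, 0, 0, 3, 3)

v_5(a) = 3 ≥ 1, so the series converges in ℤ_5 to 1/(1 − a) = 1/(1 − 11625) = -1/11624. Expand this rational in ℤ_5: compute digits iteratively via d_i = x_i mod 5, x_{i+1} = (x_i − d_i)/5. The first 5 digits are (1, 0, 0, 3, 3).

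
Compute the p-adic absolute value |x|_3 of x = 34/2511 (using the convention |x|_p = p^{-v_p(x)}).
|34/2511|_3 = 81

Step 1 — compute v_3(x) by factoring powers of 3 out of the numerator and denominator: v_3(34/2511) = -4. Step 2 — apply |x|_p = p^{-v_p(x)} = 3^{4} = 81.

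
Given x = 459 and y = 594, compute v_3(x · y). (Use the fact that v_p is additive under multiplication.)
v_3(272646) = 6

v_p(x) = 3 (factor: 459 = 3^3 · 17); v_p(y) = 3 (factor: 594 = 3^3 · 22). Additivity: v_p(xy) = v_p(x) + v_p(y) = 3 + 3 = 6. (Direct check: xy = 272646 = 3^6 · (374).)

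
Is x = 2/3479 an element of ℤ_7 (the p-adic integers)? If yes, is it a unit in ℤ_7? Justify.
x ∉ ℤ_7 (v_7(x) = -2 < 0)

ℤ_7 = {x ∈ ℚ_7 : v_7(x) ≥ 0} and ℤ_7^× = {x ∈ ℤ_7 : v_7(x) = 0}. Here v_7(2/3479) = v_7(num) − v_7(den) = -2; compare against these criteria.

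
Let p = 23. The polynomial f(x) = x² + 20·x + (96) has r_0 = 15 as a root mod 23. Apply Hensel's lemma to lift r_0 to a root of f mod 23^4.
r_3 = 279833 (mod 279841)

Hensel: r_{i+1} = r_i − f(r_i)·(f′(r_i))^{-1} mod 23^{i+2}, f′(x) = 2x + 20. Iterate:
  r_0 = 15 (mod 23)
  r_1 = 521 (mod 529)
  r_2 = 12159 (mod 12167)
  r_3 = 279833 (mod 279841)
Final: r = 279833 satisfies f(r) ≡ 0 mod 23^4.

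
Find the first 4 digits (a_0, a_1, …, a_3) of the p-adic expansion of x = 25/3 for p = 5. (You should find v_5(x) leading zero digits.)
(a_0, …, a_3) = (0, 0, 2, 3)

v_5(25/3) = 2, so a_0 = ... = a_1 = 0. Factor out: x = 5^2 · u with u = 1/3 a unit in ℤ_5. Expand u iteratively via a_{v+i} = u_i mod 5, u_{i+1} = (u_i − a_{v+i})/5:
  u_0 = 1/3;  a_2 = 2;  u_1 = (u_0 − 2)/5 = -1/3
  u_1 = -1/3;  a_3 = 3;  u_2 = (u_1 − 3)/5 = -2/3
Digits: (0, 0, 2, 3).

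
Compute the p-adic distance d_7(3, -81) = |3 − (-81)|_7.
d_7(3, -81) = 1/7

Step 1 — x − y = 3 − (-81) = 84. Step 2 — v_7(84) = 1 (factor: 84 = (7^1 · 12); the sign does not affect v_p). Step 3 — |x − y|_7 = 7^{-1} = 1/7.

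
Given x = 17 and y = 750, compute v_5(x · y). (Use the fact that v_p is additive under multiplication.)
v_5(12750) = 3

v_p(x) = 0 (factor: 17 = 5^0 · 17); v_p(y) = 3 (factor: 750 = 5^3 · 6). Additivity: v_p(xy) = v_p(x) + v_p(y) = 0 + 3 = 3. (Direct check: xy = 12750 = 5^3 · (102).)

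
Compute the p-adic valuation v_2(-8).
v_2(-8) = 3

v_2(n) is the largest exponent k such that 2^k divides n. Factor out: -8 = -2^3 · 1. (Sign doesn't affect v_p.) So v_2(-8) = 3.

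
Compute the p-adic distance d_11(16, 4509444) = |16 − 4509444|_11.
d_11(16, 4509444) = 1/161051

Step 1 — x − y = 16 − 4509444 = -4509428. Step 2 — v_11(-4509428) = 5 (factor: -4509428 = −(11^5 · 28); the sign does not affect v_p). Step 3 — |x − y|_11 = 11^{-5} = 1/161051.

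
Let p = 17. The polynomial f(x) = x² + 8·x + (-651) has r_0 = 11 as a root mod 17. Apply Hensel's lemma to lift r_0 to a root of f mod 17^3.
r_2 = 2935 (mod 4913)

Hensel: r_{i+1} = r_i − f(r_i)·(f′(r_i))^{-1} mod 17^{i+2}, f′(x) = 2x + 8. Iterate:
  r_0 = 11 (mod 17)
  r_1 = 45 (mod 289)
  r_2 = 2935 (mod 4913)
Final: r = 2935 satisfies f(r) ≡ 0 mod 17^3.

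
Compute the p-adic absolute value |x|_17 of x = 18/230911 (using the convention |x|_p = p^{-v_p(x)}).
|18/230911|_17 = 4913

Step 1 — compute v_17(x) by factoring powers of 17 out of the numerator and denominator: v_17(18/230911) = -3. Step 2 — apply |x|_p = p^{-v_p(x)} = 17^{3} = 4913.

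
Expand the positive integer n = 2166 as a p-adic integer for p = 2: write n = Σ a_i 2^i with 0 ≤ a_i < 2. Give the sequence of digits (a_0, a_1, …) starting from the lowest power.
(a_0, a_1, …) = (0, 1, 1, 0, 1, 1, 1, 0, 0, 0, 0, 1)

Repeated division by 2 gives the digits low-to-high: 2166 = 1·2^1 + 1·2^2 + 1·2^4 + 1·2^5 + 1·2^6 + 1·2^11. Digit sequence: (0, 1, 1, 0, 1, 1, 1, 0, 0, 0, 0, 1).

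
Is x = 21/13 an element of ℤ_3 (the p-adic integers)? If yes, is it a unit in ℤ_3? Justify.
x ∈ ℤ_3 but not a unit; v_3(x) = 1 > 0

ℤ_3 = {x ∈ ℚ_3 : v_3(x) ≥ 0} and ℤ_3^× = {x ∈ ℤ_3 : v_3(x) = 0}. Here v_3(21/13) = v_3(num) − v_3(den) = 1; compare against these criteria.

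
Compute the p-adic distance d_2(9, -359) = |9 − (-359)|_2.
d_2(9, -359) = 1/16

Step 1 — x − y = 9 − (-359) = 368. Step 2 — v_2(368) = 4 (factor: 368 = (2^4 · 23); the sign does not affect v_p). Step 3 — |x − y|_2 = 2^{-4} = 1/16.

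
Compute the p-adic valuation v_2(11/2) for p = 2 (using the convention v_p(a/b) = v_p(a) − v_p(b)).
v_2(11/2) = -1

Factor powers of 2 from the numerator and denominator of the reduced fraction: 11 = 2^0 · 11 and 2 = 2^1 · 1. Apply v_p(a/b) = v_p(a) − v_p(b): v_2(11/2) = 0 − 1 = -1.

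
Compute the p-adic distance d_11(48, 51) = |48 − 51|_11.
d_11(48, 51) = 1

Step 1 — x − y = 48 − 51 = -3. Step 2 — v_11(-3) = 0 (factor: -3 = −(11^0 · 3); the sign does not affect v_p). Step 3 — |x − y|_11 = 11^{0} = 1.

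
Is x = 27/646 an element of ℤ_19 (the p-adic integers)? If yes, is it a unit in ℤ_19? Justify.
x ∉ ℤ_19 (v_19(x) = -1 < 0)

ℤ_19 = {x ∈ ℚ_19 : v_19(x) ≥ 0} and ℤ_19^× = {x ∈ ℤ_19 : v_19(x) = 0}. Here v_19(27/646) = v_19(num) − v_19(den) = -1; compare against these criteria.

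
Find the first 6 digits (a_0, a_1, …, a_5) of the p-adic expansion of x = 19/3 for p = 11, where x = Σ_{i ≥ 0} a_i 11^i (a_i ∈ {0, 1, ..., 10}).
(a_0, …, a_5) = (10, 7, 3, 7, 3, 7)

v_11(19/3) = 0 (numerator and denominator both coprime to 11), so x ∈ ℤ_11^×. Compute digits iteratively via a_i = x_i mod 11, x_{i+1} = (x_i − a_i)/11, with x_0 = x:
  x_0 = 19/3;  a_0 = 10;  x_1 = (x_0 − 10)/11 = -1/3
  x_1 = -1/3;  a_1 = 7;  x_2 = (x_1 − 7)/11 = -2/3
  x_2 = -2/3;  a_2 = 3;  x_3 = (x_2 − 3)/11 = -1/3
  x_3 = -1/3;  a_3 = 7;  x_4 = (x_3 − 7)/11 = -2/3
  x_4 = -2/3;  a_4 = 3;  x_5 = (x_4 − 3)/11 = -1/3
  x_5 = -1/3;  a_5 = 7;  x_6 = (x_5 − 7)/11 = -2/3
Digits: (10, 7, 3, 7, 3, 7).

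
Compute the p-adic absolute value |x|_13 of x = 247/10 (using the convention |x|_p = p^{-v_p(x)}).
|247/10|_13 = 1/13

Step 1 — compute v_13(x) by factoring powers of 13 out of the numerator and denominator: v_13(247/10) = 1. Step 2 — apply |x|_p = p^{-v_p(x)} = 13^{-1} = 1/13.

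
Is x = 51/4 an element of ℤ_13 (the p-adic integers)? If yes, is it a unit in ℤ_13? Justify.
x ∈ ℤ_13^× (unit); v_13(x) = 0

ℤ_13 = {x ∈ ℚ_13 : v_13(x) ≥ 0} and ℤ_13^× = {x ∈ ℤ_13 : v_13(x) = 0}. Here v_13(51/4) = v_13(num) − v_13(den) = 0; compare against these criteria.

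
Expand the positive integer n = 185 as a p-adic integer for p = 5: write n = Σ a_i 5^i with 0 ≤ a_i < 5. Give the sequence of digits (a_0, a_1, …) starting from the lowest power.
(a_0, a_1, …) = (0, 2, 2, 1)

Repeated division by 5 gives the digits low-to-high: 185 = 2·5^1 + 2·5^2 + 1·5^3. Digit sequence: (0, 2, 2, 1).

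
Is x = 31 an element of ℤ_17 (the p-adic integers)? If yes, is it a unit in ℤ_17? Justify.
x ∈ ℤ_17^× (unit); v_17(x) = 0

ℤ_17 = {x ∈ ℚ_17 : v_17(x) ≥ 0} and ℤ_17^× = {x ∈ ℤ_17 : v_17(x) = 0}. Here v_17(31) = v_17(num) − v_17(den) = 0; compare against these criteria.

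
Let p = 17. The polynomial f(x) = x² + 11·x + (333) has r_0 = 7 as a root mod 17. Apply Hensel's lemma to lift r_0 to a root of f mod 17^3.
r_2 = 3815 (mod 4913)

Hensel: r_{i+1} = r_i − f(r_i)·(f′(r_i))^{-1} mod 17^{i+2}, f′(x) = 2x + 11. Iterate:
  r_0 = 7 (mod 17)
  r_1 = 58 (mod 289)
  r_2 = 3815 (mod 4913)
Final: r = 3815 satisfies f(r) ≡ 0 mod 17^3.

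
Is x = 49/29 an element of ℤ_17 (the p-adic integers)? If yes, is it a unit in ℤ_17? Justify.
x ∈ ℤ_17^× (unit); v_17(x) = 0

ℤ_17 = {x ∈ ℚ_17 : v_17(x) ≥ 0} and ℤ_17^× = {x ∈ ℤ_17 : v_17(x) = 0}. Here v_17(49/29) = v_17(num) − v_17(den) = 0; compare against these criteria.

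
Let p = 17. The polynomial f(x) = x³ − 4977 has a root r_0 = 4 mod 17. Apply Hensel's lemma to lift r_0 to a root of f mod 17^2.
r_1 = 4 (mod 289)

Hensel: r_{i+1} = r_i − f(r_i)/f′(r_i) mod 17^{i+2}, where f′(x) = 3x². Iterate:
  r_0 = 4 (mod 17)
  r_1 = 4 (mod 289)
Final: r = 4 with f(r) ≡ 0 mod 17^2.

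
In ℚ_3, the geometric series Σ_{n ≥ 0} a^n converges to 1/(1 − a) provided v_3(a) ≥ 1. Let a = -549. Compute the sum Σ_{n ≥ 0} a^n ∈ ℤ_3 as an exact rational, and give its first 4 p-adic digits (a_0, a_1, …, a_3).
Σ a^n = 1/(1 − a) = 1/550;  first 4 digits = (1, 0, 2, 0)

v_3(a) = 2 ≥ 1, so the series converges in ℤ_3 to 1/(1 − a) = 1/(1 − (-549)) = 1/550. Expand this rational in ℤ_3: compute digits iteratively via d_i = x_i mod 3, x_{i+1} = (x_i − d_i)/3. The first 4 digits are (1, 0, 2, 0).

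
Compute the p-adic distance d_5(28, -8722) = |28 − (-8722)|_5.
d_5(28, -8722) = 1/625

Step 1 — x − y = 28 − (-8722) = 8750. Step 2 — v_5(8750) = 4 (factor: 8750 = (5^4 · 14); the sign does not affect v_p). Step 3 — |x − y|_5 = 5^{-4} = 1/625.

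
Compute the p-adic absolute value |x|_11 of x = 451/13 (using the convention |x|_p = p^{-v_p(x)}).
|451/13|_11 = 1/11

Step 1 — compute v_11(x) by factoring powers of 11 out of the numerator and denominator: v_11(451/13) = 1. Step 2 — apply |x|_p = p^{-v_p(x)} = 11^{-1} = 1/11.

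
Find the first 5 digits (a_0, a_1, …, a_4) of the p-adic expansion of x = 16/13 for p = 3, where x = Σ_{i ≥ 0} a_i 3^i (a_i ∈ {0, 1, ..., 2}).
(a_0, …, a_4) = (1, 1, 2, 2, 0)

v_3(16/13) = 0 (numerator and denominator both coprime to 3), so x ∈ ℤ_3^×. Compute digits iteratively via a_i = x_i mod 3, x_{i+1} = (x_i − a_i)/3, with x_0 = x:
  x_0 = 16/13;  a_0 = 1;  x_1 = (x_0 − 1)/3 = 1/13
  x_1 = 1/13;  a_1 = 1;  x_2 = (x_1 − 1)/3 = -4/13
  x_2 = -4/13;  a_2 = 2;  x_3 = (x_2 − 2)/3 = -10/13
  x_3 = -10/13;  a_3 = 2;  x_4 = (x_3 − 2)/3 = -12/13
  x_4 = -12/13;  a_4 = 0;  x_5 = (x_4 − 0)/3 = -4/13
Digits: (1, 1, 2, 2, 0).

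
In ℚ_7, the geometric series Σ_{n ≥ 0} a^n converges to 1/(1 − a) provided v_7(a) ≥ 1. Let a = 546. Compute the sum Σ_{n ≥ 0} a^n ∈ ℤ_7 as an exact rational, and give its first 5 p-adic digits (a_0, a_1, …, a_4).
Σ a^n = 1/(1 − a) = -1/545;  first 5 digits = (1, 1, 5, 3, 4)

v_7(a) = 1 ≥ 1, so the series converges in ℤ_7 to 1/(1 − a) = 1/(1 − 546) = -1/545. Expand this rational in ℤ_7: compute digits iteratively via d_i = x_i mod 7, x_{i+1} = (x_i − d_i)/7. The first 5 digits are (1, 1, 5, 3, 4).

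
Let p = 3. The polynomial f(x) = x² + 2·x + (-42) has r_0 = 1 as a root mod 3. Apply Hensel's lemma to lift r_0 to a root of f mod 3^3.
r_2 = 22 (mod 27)

Hensel: r_{i+1} = r_i − f(r_i)·(f′(r_i))^{-1} mod 3^{i+2}, f′(x) = 2x + 2. Iterate:
  r_0 = 1 (mod 3)
  r_1 = 4 (mod 9)
  r_2 = 22 (mod 27)
Final: r = 22 satisfies f(r) ≡ 0 mod 3^3.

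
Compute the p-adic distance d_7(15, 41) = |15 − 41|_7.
d_7(15, 41) = 1

Step 1 — x − y = 15 − 41 = -26. Step 2 — v_7(-26) = 0 (factor: -26 = −(7^0 · 26); the sign does not affect v_p). Step 3 — |x − y|_7 = 7^{0} = 1.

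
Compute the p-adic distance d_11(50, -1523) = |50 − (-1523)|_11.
d_11(50, -1523) = 1/121

Step 1 — x − y = 50 − (-1523) = 1573. Step 2 — v_11(1573) = 2 (factor: 1573 = (11^2 · 13); the sign does not affect v_p). Step 3 — |x − y|_11 = 11^{-2} = 1/121.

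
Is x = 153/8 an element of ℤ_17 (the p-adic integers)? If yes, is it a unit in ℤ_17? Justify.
x ∈ ℤ_17 but not a unit; v_17(x) = 1 > 0

ℤ_17 = {x ∈ ℚ_17 : v_17(x) ≥ 0} and ℤ_17^× = {x ∈ ℤ_17 : v_17(x) = 0}. Here v_17(153/8) = v_17(num) − v_17(den) = 1; compare against these criteria.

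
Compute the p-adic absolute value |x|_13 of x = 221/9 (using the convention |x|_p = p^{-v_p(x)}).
|221/9|_13 = 1/13

Step 1 — compute v_13(x) by factoring powers of 13 out of the numerator and denominator: v_13(221/9) = 1. Step 2 — apply |x|_p = p^{-v_p(x)} = 13^{-1} = 1/13.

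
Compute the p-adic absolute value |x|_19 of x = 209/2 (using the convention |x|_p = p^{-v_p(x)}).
|209/2|_19 = 1/19

Step 1 — compute v_19(x) by factoring powers of 19 out of the numerator and denominator: v_19(209/2) = 1. Step 2 — apply |x|_p = p^{-v_p(x)} = 19^{-1} = 1/19.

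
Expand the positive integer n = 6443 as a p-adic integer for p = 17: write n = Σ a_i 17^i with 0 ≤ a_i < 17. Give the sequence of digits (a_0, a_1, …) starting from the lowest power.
(a_0, a_1, …) = (0, 5, 5, 1)

Repeated division by 17 gives the digits low-to-high: 6443 = 5·17^1 + 5·17^2 + 1·17^3. Digit sequence: (0, 5, 5, 1).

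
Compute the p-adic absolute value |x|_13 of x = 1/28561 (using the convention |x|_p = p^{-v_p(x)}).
|1/28561|_13 = 28561

Step 1 — compute v_13(x) by factoring powers of 13 out of the numerator and denominator: v_13(1/28561) = -4. Step 2 — apply |x|_p = p^{-v_p(x)} = 13^{4} = 28561.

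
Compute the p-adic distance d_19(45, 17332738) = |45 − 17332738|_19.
d_19(45, 17332738) = 1/2476099

Step 1 — x − y = 45 − 17332738 = -17332693. Step 2 — v_19(-17332693) = 5 (factor: -17332693 = −(19^5 · 7); the sign does not affect v_p). Step 3 — |x − y|_19 = 19^{-5} = 1/2476099.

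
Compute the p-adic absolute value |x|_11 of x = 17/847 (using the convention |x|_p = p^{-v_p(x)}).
|17/847|_11 = 121

Step 1 — compute v_11(x) by factoring powers of 11 out of the numerator and denominator: v_11(17/847) = -2. Step 2 — apply |x|_p = p^{-v_p(x)} = 11^{2} = 121.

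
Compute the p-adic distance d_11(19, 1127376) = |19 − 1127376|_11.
d_11(19, 1127376) = 1/161051

Step 1 — x − y = 19 − 1127376 = -1127357. Step 2 — v_11(-1127357) = 5 (factor: -1127357 = −(11^5 · 7); the sign does not affect v_p). Step 3 — |x − y|_11 = 11^{-5} = 1/161051.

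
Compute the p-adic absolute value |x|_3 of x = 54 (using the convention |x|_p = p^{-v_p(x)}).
|54|_3 = 1/27

Step 1 — compute v_3(x) by factoring powers of 3 out of the numerator and denominator: v_3(54) = 3. Step 2 — apply |x|_p = p^{-v_p(x)} = 3^{-3} = 1/27.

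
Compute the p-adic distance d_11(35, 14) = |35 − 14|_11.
d_11(35, 14) = 1

Step 1 — x − y = 35 − 14 = 21. Step 2 — v_11(21) = 0 (factor: 21 = (11^0 · 21); the sign does not affect v_p). Step 3 — |x − y|_11 = 11^{0} = 1.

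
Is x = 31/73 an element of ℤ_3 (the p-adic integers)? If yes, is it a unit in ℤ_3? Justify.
x ∈ ℤ_3^× (unit); v_3(x) = 0

ℤ_3 = {x ∈ ℚ_3 : v_3(x) ≥ 0} and ℤ_3^× = {x ∈ ℤ_3 : v_3(x) = 0}. Here v_3(31/73) = v_3(num) − v_3(den) = 0; compare against these criteria.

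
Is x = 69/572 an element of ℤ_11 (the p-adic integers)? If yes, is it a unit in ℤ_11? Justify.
x ∉ ℤ_11 (v_11(x) = -1 < 0)

ℤ_11 = {x ∈ ℚ_11 : v_11(x) ≥ 0} and ℤ_11^× = {x ∈ ℤ_11 : v_11(x) = 0}. Here v_11(69/572) = v_11(num) − v_11(den) = -1; compare against these criteria.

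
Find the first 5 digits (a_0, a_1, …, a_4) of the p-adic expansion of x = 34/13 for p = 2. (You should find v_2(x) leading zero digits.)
(a_0, …, a_4) = (0, 1, 0, 1, 0)

v_2(34/13) = 1, so a_0 = ... = a_0 = 0. Factor out: x = 2^1 · u with u = 17/13 a unit in ℤ_2. Expand u iteratively via a_{v+i} = u_i mod 2, u_{i+1} = (u_i − a_{v+i})/2:
  u_0 = 17/13;  a_1 = 1;  u_1 = (u_0 − 1)/2 = 2/13
  u_1 = 2/13;  a_2 = 0;  u_2 = (u_1 − 0)/2 = 1/13
  u_2 = 1/13;  a_3 = 1;  u_3 = (u_2 − 1)/2 = -6/13
  u_3 = -6/13;  a_4 = 0;  u_4 = (u_3 − 0)/2 = -3/13
Digits: (0, 1, 0, 1, 0).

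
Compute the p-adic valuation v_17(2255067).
v_17(2255067) = 4

v_17(n) is the largest exponent k such that 17^k divides n. Factor out: 2255067 = 17^4 · 27. (Sign doesn't affect v_p.) So v_17(2255067) = 4.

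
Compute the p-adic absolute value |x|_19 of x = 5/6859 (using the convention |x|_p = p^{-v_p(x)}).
|5/6859|_19 = 6859

Step 1 — compute v_19(x) by factoring powers of 19 out of the numerator and denominator: v_19(5/6859) = -3. Step 2 — apply |x|_p = p^{-v_p(x)} = 19^{3} = 6859.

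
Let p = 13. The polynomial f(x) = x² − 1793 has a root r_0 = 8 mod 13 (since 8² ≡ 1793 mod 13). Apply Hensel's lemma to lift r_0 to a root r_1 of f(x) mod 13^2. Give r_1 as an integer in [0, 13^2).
r_1 = 21 (mod 169)

Hensel's recurrence: r_{i+1} = r_i − f(r_i)·(f′(r_i))^{-1} mod 13^{i+2}, with f′(x) = 2x. Iterate:
  r_0 = 8 (mod 13)
  r_1 = 21 (mod 169)
Final: r_1 = 21, and one checks f(r_1) ≡ 0 mod 13^2.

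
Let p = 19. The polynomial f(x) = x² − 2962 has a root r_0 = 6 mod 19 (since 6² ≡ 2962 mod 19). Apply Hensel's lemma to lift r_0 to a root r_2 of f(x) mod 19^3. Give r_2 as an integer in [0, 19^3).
r_2 = 2837 (mod 6859)

Hensel's recurrence: r_{i+1} = r_i − f(r_i)·(f′(r_i))^{-1} mod 19^{i+2}, with f′(x) = 2x. Iterate:
  r_0 = 6 (mod 19)
  r_1 = 310 (mod 361)
  r_2 = 2837 (mod 6859)
Final: r_2 = 2837, and one checks f(r_2) ≡ 0 mod 19^3.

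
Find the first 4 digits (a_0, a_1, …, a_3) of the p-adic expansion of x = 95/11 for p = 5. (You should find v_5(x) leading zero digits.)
(a_0, …, a_3) = (0, 4, 0, 4)

v_5(95/11) = 1, so a_0 = ... = a_0 = 0. Factor out: x = 5^1 · u with u = 19/11 a unit in ℤ_5. Expand u iteratively via a_{v+i} = u_i mod 5, u_{i+1} = (u_i − a_{v+i})/5:
  u_0 = 19/11;  a_1 = 4;  u_1 = (u_0 − 4)/5 = -5/11
  u_1 = -5/11;  a_2 = 0;  u_2 = (u_1 − 0)/5 = -1/11
  u_2 = -1/11;  a_3 = 4;  u_3 = (u_2 − 4)/5 = -9/11
Digits: (0, 4, 0, 4).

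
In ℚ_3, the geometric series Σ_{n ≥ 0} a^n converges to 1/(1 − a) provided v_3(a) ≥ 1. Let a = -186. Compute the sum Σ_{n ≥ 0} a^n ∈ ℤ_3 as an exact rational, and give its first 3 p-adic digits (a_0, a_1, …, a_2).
Σ a^n = 1/(1 − a) = 1/187;  first 3 digits = (1, 1, 1)

v_3(a) = 1 ≥ 1, so the series converges in ℤ_3 to 1/(1 − a) = 1/(1 − (-186)) = 1/187. Expand this rational in ℤ_3: compute digits iteratively via d_i = x_i mod 3, x_{i+1} = (x_i − d_i)/3. The first 3 digits are (1, 1, 1).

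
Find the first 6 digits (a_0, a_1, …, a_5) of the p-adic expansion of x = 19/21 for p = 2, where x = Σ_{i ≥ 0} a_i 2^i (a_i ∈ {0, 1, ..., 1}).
(a_0, …, a_5) = (1, 1, 1, 0, 0, 0)

v_2(19/21) = 0 (numerator and denominator both coprime to 2), so x ∈ ℤ_2^×. Compute digits iteratively via a_i = x_i mod 2, x_{i+1} = (x_i − a_i)/2, with x_0 = x:
  x_0 = 19/21;  a_0 = 1;  x_1 = (x_0 − 1)/2 = -1/21
  x_1 = -1/21;  a_1 = 1;  x_2 = (x_1 − 1)/2 = -11/21
  x_2 = -11/21;  a_2 = 1;  x_3 = (x_2 − 1)/2 = -16/21
  x_3 = -16/21;  a_3 = 0;  x_4 = (x_3 − 0)/2 = -8/21
  x_4 = -8/21;  a_4 = 0;  x_5 = (x_4 − 0)/2 = -4/21
  x_5 = -4/21;  a_5 = 0;  x_6 = (x_5 − 0)/2 = -2/21
Digits: (1, 1, 1, 0, 0, 0).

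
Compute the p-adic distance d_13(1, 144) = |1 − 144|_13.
d_13(1, 144) = 1/13

Step 1 — x − y = 1 − 144 = -143. Step 2 — v_13(-143) = 1 (factor: -143 = −(13^1 · 11); the sign does not affect v_p). Step 3 — |x − y|_13 = 13^{-1} = 1/13.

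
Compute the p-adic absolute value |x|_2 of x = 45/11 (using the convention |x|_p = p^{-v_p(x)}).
|45/11|_2 = 1

Step 1 — compute v_2(x) by factoring powers of 2 out of the numerator and denominator: v_2(45/11) = 0. Step 2 — apply |x|_p = p^{-v_p(x)} = 2^{0} = 1.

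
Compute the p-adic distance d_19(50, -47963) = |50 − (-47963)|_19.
d_19(50, -47963) = 1/6859

Step 1 — x − y = 50 − (-47963) = 48013. Step 2 — v_19(48013) = 3 (factor: 48013 = (19^3 · 7); the sign does not affect v_p). Step 3 — |x − y|_19 = 19^{-3} = 1/6859.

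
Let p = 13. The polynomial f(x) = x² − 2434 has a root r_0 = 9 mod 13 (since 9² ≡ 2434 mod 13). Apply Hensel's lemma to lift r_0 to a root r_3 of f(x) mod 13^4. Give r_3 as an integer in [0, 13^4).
r_3 = 4299 (mod 28561)

Hensel's recurrence: r_{i+1} = r_i − f(r_i)·(f′(r_i))^{-1} mod 13^{i+2}, with f′(x) = 2x. Iterate:
  r_0 = 9 (mod 13)
  r_1 = 74 (mod 169)
  r_2 = 2102 (mod 2197)
  r_3 = 4299 (mod 28561)
Final: r_3 = 4299, and one checks f(r_3) ≡ 0 mod 13^4.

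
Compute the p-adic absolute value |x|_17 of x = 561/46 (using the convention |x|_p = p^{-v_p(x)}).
|561/46|_17 = 1/17

Step 1 — compute v_17(x) by factoring powers of 17 out of the numerator and denominator: v_17(561/46) = 1. Step 2 — apply |x|_p = p^{-v_p(x)} = 17^{-1} = 1/17.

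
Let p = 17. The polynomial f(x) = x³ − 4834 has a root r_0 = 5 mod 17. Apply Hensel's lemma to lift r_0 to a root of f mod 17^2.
r_1 = 141 (mod 289)

Hensel: r_{i+1} = r_i − f(r_i)/f′(r_i) mod 17^{i+2}, where f′(x) = 3x². Iterate:
  r_0 = 5 (mod 17)
  r_1 = 141 (mod 289)
Final: r = 141 with f(r) ≡ 0 mod 17^2.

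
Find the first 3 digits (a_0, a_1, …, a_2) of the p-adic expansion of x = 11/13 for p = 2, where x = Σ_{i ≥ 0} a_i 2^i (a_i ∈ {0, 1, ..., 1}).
(a_0, …, a_2) = (1, 1, 1)

v_2(11/13) = 0 (numerator and denominator both coprime to 2), so x ∈ ℤ_2^×. Compute digits iteratively via a_i = x_i mod 2, x_{i+1} = (x_i − a_i)/2, with x_0 = x:
  x_0 = 11/13;  a_0 = 1;  x_1 = (x_0 − 1)/2 = -1/13
  x_1 = -1/13;  a_1 = 1;  x_2 = (x_1 − 1)/2 = -7/13
  x_2 = -7/13;  a_2 = 1;  x_3 = (x_2 − 1)/2 = -10/13
Digits: (1, 1, 1).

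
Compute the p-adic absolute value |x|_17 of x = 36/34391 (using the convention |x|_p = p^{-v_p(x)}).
|36/34391|_17 = 4913

Step 1 — compute v_17(x) by factoring powers of 17 out of the numerator and denominator: v_17(36/34391) = -3. Step 2 — apply |x|_p = p^{-v_p(x)} = 17^{3} = 4913.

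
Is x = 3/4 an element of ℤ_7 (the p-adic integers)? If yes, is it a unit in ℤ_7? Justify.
x ∈ ℤ_7^× (unit); v_7(x) = 0

ℤ_7 = {x ∈ ℚ_7 : v_7(x) ≥ 0} and ℤ_7^× = {x ∈ ℤ_7 : v_7(x) = 0}. Here v_7(3/4) = v_7(num) − v_7(den) = 0; compare against these criteria.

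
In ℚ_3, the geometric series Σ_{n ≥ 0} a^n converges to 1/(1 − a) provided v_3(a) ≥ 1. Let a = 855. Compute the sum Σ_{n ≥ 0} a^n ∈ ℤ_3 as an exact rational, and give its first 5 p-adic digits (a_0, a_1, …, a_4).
Σ a^n = 1/(1 − a) = -1/854;  first 5 digits = (1, 0, 2, 1, 2)

v_3(a) = 2 ≥ 1, so the series converges in ℤ_3 to 1/(1 − a) = 1/(1 − 855) = -1/854. Expand this rational in ℤ_3: compute digits iteratively via d_i = x_i mod 3, x_{i+1} = (x_i − d_i)/3. The first 5 digits are (1, 0, 2, 1, 2).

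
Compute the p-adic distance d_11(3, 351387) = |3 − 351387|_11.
d_11(3, 351387) = 1/14641

Step 1 — x − y = 3 − 351387 = -351384. Step 2 — v_11(-351384) = 4 (factor: -351384 = −(11^4 · 24); the sign does not affect v_p). Step 3 — |x − y|_11 = 11^{-4} = 1/14641.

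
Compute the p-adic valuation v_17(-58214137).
v_17(-58214137) = 5

v_17(n) is the largest exponent k such that 17^k divides n. Factor out: -58214137 = -17^5 · 41. (Sign doesn't affect v_p.) So v_17(-58214137) = 5.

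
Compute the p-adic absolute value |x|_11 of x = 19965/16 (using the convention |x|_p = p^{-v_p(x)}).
|19965/16|_11 = 1/1331

Step 1 — compute v_11(x) by factoring powers of 11 out of the numerator and denominator: v_11(19965/16) = 3. Step 2 — apply |x|_p = p^{-v_p(x)} = 11^{-3} = 1/1331.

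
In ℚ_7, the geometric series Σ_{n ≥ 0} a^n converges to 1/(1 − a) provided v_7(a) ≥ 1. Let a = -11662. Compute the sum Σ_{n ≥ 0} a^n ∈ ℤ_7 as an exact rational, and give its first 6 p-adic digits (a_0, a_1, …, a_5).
Σ a^n = 1/(1 − a) = 1/11663;  first 6 digits = (1, 0, 0, 1, 2, 6)

v_7(a) = 3 ≥ 1, so the series converges in ℤ_7 to 1/(1 − a) = 1/(1 − (-11662)) = 1/11663. Expand this rational in ℤ_7: compute digits iteratively via d_i = x_i mod 7, x_{i+1} = (x_i − d_i)/7. The first 6 digits are (1, 0, 0, 1, 2, 6).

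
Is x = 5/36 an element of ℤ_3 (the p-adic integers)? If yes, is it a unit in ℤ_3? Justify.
x ∉ ℤ_3 (v_3(x) = -2 < 0)

ℤ_3 = {x ∈ ℚ_3 : v_3(x) ≥ 0} and ℤ_3^× = {x ∈ ℤ_3 : v_3(x) = 0}. Here v_3(5/36) = v_3(num) − v_3(den) = -2; compare against these criteria.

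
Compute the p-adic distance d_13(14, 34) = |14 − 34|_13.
d_13(14, 34) = 1

Step 1 — x − y = 14 − 34 = -20. Step 2 — v_13(-20) = 0 (factor: -20 = −(13^0 · 20); the sign does not affect v_p). Step 3 — |x − y|_13 = 13^{0} = 1.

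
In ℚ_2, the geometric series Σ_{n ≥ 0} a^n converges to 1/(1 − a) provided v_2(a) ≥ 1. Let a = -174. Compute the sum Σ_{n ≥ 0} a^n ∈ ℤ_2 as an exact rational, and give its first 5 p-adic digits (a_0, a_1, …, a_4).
Σ a^n = 1/(1 − a) = 1/175;  first 5 digits = (1, 1, 1, 1, 0)

v_2(a) = 1 ≥ 1, so the series converges in ℤ_2 to 1/(1 − a) = 1/(1 − (-174)) = 1/175. Expand this rational in ℤ_2: compute digits iteratively via d_i = x_i mod 2, x_{i+1} = (x_i − d_i)/2. The first 5 digits are (1, 1, 1, 1, 0).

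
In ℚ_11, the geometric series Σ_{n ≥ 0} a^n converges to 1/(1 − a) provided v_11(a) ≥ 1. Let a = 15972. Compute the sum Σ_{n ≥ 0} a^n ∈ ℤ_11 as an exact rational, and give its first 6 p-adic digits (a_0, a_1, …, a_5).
Σ a^n = 1/(1 − a) = -1/15971;  first 6 digits = (1, 0, 0, 1, 1, 0)

v_11(a) = 3 ≥ 1, so the series converges in ℤ_11 to 1/(1 − a) = 1/(1 − 15972) = -1/15971. Expand this rational in ℤ_11: compute digits iteratively via d_i = x_i mod 11, x_{i+1} = (x_i − d_i)/11. The first 6 digits are (1, 0, 0, 1, 1, 0).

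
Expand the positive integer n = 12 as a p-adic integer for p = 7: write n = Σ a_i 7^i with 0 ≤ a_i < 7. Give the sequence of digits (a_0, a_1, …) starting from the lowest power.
(a_0, a_1, …) = (5, 1)

Repeated division by 7 gives the digits low-to-high: 12 = 5 + 1·7^1. Digit sequence: (5, 1).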